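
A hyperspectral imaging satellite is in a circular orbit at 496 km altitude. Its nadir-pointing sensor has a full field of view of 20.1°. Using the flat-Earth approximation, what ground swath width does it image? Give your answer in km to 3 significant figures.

176 km

Half-angle = 20.1°/2 = 10.05°.
Swath width ≈ 2h·tan(θ/2) = 2 × 496 × tan(10.05°) = 175.8 km.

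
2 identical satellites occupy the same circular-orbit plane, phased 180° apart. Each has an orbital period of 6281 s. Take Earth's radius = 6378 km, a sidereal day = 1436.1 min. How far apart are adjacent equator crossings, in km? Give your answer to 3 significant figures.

1460 km

Single-satellite node shift = (6281.0/86166) × 360° = 26.24°.
With 2 satellites evenly phased, successive equator crossings are 26.24/2 = 13.121° apart.
That is 13.121 × 111.3 = 1461 km at the equator.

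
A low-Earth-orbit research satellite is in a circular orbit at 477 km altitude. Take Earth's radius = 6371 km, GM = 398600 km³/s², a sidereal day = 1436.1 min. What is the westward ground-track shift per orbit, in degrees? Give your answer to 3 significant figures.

23.6°

Semi-major axis a = 6371 + 477 = 6848 km. Period T = 2π√(a³/μ) = 2π√(6848³/398600) = 5639.7 s = 94.00 min.
During one orbit Earth rotates (5639.7 / 86166) × 360° = 23.56°.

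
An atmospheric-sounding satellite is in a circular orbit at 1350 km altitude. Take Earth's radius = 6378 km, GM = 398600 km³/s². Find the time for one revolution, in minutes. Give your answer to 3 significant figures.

113 min

Semi-major axis a = 6378 + 1350 = 7728 km. Period T = 2π√(a³/μ) = 2π√(7728³/398600) = 6761.0 s = 112.68 min.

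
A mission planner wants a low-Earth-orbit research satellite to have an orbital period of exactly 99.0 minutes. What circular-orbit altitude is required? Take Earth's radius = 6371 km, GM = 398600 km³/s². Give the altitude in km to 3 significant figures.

T = 99.0 min = 5940.0 s.
From T = 2π√(a³/μ): a = (μ T²/4π²)^(1/3) = (398600 × 5940.0² / 4π²)^(1/3) = 7089 km.
Altitude h = a − R = 7089 − 6371 = 718 km.

718 km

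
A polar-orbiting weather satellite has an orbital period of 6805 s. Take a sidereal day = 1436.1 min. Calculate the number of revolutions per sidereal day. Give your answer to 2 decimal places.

12.66

Orbits per sidereal day = 86166 / 6805.0 = 12.662.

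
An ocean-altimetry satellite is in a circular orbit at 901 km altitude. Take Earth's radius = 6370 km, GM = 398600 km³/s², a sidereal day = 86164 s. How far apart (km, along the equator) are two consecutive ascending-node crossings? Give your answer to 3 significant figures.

2870 km

Semi-major axis a = 6370 + 901 = 7271 km. Period T = 2π√(a³/μ) = 2π√(7271³/398600) = 6170.2 s = 102.84 min.
During one orbit Earth rotates (6170.2 / 86164) × 360° = 25.78°.
At the equator that is 25.78° × (2π·6370/360) km/° = 25.78 × 111.2 = 2866 km.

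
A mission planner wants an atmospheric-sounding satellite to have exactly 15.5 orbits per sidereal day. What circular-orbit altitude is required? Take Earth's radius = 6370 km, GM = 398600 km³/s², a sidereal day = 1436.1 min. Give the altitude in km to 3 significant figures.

Required period T = 86166 / 15.5 = 5559.1 s.
From T = 2π√(a³/μ): a = (μ T²/4π²)^(1/3) = (398600 × 5559.1² / 4π²)^(1/3) = 6783 km.
Altitude h = a − R = 6783 − 6370 = 413 km.

413 km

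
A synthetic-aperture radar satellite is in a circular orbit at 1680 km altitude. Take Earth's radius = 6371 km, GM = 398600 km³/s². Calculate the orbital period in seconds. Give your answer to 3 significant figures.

7190 seconds

Semi-major axis a = 6371 + 1680 = 8051 km. Period T = 2π√(a³/μ) = 2π√(8051³/398600) = 7189.3 s = 119.82 min.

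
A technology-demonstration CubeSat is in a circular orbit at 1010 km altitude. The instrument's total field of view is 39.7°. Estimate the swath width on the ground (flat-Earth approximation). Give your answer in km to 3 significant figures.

729 km

Half-angle = 39.7°/2 = 19.85°.
Swath width ≈ 2h·tan(θ/2) = 2 × 1010 × tan(19.85°) = 729.2 km.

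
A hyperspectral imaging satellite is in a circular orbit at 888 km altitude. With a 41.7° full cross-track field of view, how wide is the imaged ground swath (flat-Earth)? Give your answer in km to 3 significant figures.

Half-angle = 41.7°/2 = 20.85°.
Swath width ≈ 2h·tan(θ/2) = 2 × 888 × tan(20.85°) = 676.4 km.

676 km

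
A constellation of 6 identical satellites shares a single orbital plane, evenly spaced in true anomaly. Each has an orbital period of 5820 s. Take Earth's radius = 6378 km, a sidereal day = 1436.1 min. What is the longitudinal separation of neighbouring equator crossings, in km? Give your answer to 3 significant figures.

Single-satellite node shift = (5820.0/86166) × 360° = 24.32°.
With 6 satellites evenly phased, successive equator crossings are 24.32/6 = 4.053° apart.
That is 4.053 × 111.3 = 451 km at the equator.

451 km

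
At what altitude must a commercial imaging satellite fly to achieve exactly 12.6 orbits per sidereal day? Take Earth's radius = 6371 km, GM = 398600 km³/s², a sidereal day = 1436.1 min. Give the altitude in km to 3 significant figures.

Required period T = 86166 / 12.6 = 6838.6 s.
From T = 2π√(a³/μ): a = (μ T²/4π²)^(1/3) = (398600 × 6838.6² / 4π²)^(1/3) = 7787 km.
Altitude h = a − R = 7787 − 6371 = 1416 km.

1420 km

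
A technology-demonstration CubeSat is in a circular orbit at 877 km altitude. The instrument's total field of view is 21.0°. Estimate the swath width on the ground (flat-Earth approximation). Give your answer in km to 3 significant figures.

325 km

Half-angle = 21.0°/2 = 10.5°.
Swath width ≈ 2h·tan(θ/2) = 2 × 877 × tan(10.5°) = 325.1 km.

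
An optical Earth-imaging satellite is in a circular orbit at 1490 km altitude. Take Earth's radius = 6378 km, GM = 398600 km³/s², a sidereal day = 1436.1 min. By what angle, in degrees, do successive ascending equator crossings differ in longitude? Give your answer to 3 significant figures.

Semi-major axis a = 6378 + 1490 = 7868 km. Period T = 2π√(a³/μ) = 2π√(7868³/398600) = 6945.6 s = 115.76 min.
During one orbit Earth rotates (6945.6 / 86166) × 360° = 29.02°.

29.0°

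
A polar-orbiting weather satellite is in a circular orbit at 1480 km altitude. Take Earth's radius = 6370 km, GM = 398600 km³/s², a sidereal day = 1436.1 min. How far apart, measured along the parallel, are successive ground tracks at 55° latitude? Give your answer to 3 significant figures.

Semi-major axis a = 6370 + 1480 = 7850 km. Period T = 2π√(a³/μ) = 2π√(7850³/398600) = 6921.7 s = 115.36 min.
Node shift per orbit = (6921.7/86166) × 360° = 28.92°.
Equatorial spacing = 28.92 × 111.2 km/° = 3215 km.
At 55° latitude, spacing = 3215 × cos(55°) = 1844 km.

1840 km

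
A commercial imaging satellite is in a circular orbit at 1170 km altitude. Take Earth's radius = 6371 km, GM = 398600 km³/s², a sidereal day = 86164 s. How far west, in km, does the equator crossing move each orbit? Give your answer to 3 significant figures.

3030 km

Semi-major axis a = 6371 + 1170 = 7541 km. Period T = 2π√(a³/μ) = 2π√(7541³/398600) = 6517.1 s = 108.62 min.
During one orbit Earth rotates (6517.1 / 86164) × 360° = 27.23°.
At the equator that is 27.23° × (2π·6371/360) km/° = 27.23 × 111.2 = 3028 km.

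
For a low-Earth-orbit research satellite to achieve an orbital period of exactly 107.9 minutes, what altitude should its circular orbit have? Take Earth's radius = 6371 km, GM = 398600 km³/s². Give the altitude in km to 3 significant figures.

1140 km

T = 107.9 min = 6474.0 s.
From T = 2π√(a³/μ): a = (μ T²/4π²)^(1/3) = (398600 × 6474.0² / 4π²)^(1/3) = 7508 km.
Altitude h = a − R = 7508 − 6371 = 1137 km.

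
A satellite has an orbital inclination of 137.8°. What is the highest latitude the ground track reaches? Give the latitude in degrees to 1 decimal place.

42.2°

Retrograde orbit: the ground track reaches ±(180° − i) = ±(180 − 137.8) = ±42.2°.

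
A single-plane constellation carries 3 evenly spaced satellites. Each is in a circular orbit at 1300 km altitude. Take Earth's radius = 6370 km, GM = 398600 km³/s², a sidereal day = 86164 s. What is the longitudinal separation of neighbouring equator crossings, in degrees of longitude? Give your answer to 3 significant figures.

Semi-major axis a = 6370 + 1300 = 7670 km. Period T = 2π√(a³/μ) = 2π√(7670³/398600) = 6685.0 s = 111.42 min.
Single-satellite node shift = (6685.0/86164) × 360° = 27.93°.
With 3 satellites evenly phased, successive equator crossings are 27.93/3 = 9.310° apart.

9.31°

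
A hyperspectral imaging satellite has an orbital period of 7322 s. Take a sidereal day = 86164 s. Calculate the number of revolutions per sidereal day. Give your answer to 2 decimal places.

Orbits per sidereal day = 86164 / 7322.0 = 11.768.

11.77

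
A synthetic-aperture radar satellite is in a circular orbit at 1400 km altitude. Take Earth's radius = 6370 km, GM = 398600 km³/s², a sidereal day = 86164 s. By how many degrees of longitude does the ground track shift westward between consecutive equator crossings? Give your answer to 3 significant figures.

Semi-major axis a = 6370 + 1400 = 7770 km. Period T = 2π√(a³/μ) = 2π√(7770³/398600) = 6816.2 s = 113.60 min.
During one orbit Earth rotates (6816.2 / 86164) × 360° = 28.48°.

28.5°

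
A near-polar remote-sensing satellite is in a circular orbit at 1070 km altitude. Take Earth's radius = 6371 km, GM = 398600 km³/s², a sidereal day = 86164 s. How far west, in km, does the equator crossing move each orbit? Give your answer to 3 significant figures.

2970 km

Semi-major axis a = 6371 + 1070 = 7441 km. Period T = 2π√(a³/μ) = 2π√(7441³/398600) = 6387.9 s = 106.47 min.
During one orbit Earth rotates (6387.9 / 86164) × 360° = 26.69°.
At the equator that is 26.69° × (2π·6371/360) km/° = 26.69 × 111.2 = 2968 km.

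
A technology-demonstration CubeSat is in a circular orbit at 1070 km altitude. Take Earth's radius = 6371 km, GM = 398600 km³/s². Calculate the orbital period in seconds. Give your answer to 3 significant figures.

Semi-major axis a = 6371 + 1070 = 7441 km. Period T = 2π√(a³/μ) = 2π√(7441³/398600) = 6387.9 s = 106.47 min.

6390 seconds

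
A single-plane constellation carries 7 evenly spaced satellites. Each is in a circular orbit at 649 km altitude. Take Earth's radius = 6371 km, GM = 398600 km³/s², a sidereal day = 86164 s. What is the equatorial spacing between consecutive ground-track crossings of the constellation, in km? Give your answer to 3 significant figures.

388 km

Semi-major axis a = 6371 + 649 = 7020 km. Period T = 2π√(a³/μ) = 2π√(7020³/398600) = 5853.5 s = 97.56 min.
Single-satellite node shift = (5853.5/86164) × 360° = 24.46°.
With 7 satellites evenly phased, successive equator crossings are 24.46/7 = 3.494° apart.
That is 3.494 × 111.2 = 388 km at the equator.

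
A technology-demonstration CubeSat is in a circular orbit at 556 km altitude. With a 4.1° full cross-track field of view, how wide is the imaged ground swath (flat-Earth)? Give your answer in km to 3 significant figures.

39.8 km

Half-angle = 4.1°/2 = 2.05°.
Swath width ≈ 2h·tan(θ/2) = 2 × 556 × tan(2.05°) = 39.8 km.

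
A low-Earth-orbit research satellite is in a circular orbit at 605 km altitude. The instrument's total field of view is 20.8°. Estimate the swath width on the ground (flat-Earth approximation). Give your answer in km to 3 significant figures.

222 km

Half-angle = 20.8°/2 = 10.4°.
Swath width ≈ 2h·tan(θ/2) = 2 × 605 × tan(10.4°) = 222.1 km.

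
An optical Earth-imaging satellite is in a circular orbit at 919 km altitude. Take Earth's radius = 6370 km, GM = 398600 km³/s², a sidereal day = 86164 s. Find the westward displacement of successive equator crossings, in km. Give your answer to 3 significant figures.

2880 km

Semi-major axis a = 6370 + 919 = 7289 km. Period T = 2π√(a³/μ) = 2π√(7289³/398600) = 6193.2 s = 103.22 min.
During one orbit Earth rotates (6193.2 / 86164) × 360° = 25.88°.
At the equator that is 25.88° × (2π·6370/360) km/° = 25.88 × 111.2 = 2877 km.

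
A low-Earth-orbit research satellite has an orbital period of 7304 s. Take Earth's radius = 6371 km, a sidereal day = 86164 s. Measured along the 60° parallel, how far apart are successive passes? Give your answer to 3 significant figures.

1700 km

Node shift per orbit = (7304.0/86164) × 360° = 30.52°.
Equatorial spacing = 30.52 × 111.2 km/° = 3393 km.
At 60° latitude, spacing = 3393 × cos(60°) = 1697 km.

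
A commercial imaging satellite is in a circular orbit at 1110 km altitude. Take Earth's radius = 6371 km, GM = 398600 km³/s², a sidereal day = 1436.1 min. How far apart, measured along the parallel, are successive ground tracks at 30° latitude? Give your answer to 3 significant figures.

2590 km

Semi-major axis a = 6371 + 1110 = 7481 km. Period T = 2π√(a³/μ) = 2π√(7481³/398600) = 6439.5 s = 107.32 min.
Node shift per orbit = (6439.5/86166) × 360° = 26.90°.
Equatorial spacing = 26.90 × 111.2 km/° = 2992 km.
At 30° latitude, spacing = 2992 × cos(30°) = 2591 km.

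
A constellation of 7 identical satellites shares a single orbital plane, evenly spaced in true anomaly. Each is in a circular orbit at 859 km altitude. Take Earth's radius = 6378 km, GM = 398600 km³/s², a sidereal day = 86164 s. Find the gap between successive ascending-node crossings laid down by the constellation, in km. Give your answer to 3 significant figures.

407 km

Semi-major axis a = 6378 + 859 = 7237 km. Period T = 2π√(a³/μ) = 2π√(7237³/398600) = 6127.0 s = 102.12 min.
Single-satellite node shift = (6127.0/86164) × 360° = 25.60°.
With 7 satellites evenly phased, successive equator crossings are 25.60/7 = 3.657° apart.
That is 3.657 × 111.3 = 407 km at the equator.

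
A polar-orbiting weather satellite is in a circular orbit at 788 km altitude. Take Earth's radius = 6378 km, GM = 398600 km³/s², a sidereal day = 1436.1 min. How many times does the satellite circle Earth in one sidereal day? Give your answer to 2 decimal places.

Semi-major axis a = 6378 + 788 = 7166 km. Period T = 2π√(a³/μ) = 2π√(7166³/398600) = 6037.1 s = 100.62 min.
Orbits per sidereal day = 86166 / 6037.1 = 14.273.

14.27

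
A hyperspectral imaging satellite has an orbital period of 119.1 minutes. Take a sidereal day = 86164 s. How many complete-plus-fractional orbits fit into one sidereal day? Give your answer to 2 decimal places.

12.06

T = 119.1 min = 7146.0 s.
Orbits per sidereal day = 86164 / 7146.0 = 12.058.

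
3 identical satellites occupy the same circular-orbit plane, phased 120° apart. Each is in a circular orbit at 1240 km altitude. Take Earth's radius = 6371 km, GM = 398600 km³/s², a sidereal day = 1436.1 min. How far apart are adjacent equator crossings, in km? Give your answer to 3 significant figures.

Semi-major axis a = 6371 + 1240 = 7611 km. Period T = 2π√(a³/μ) = 2π√(7611³/398600) = 6608.1 s = 110.13 min.
Single-satellite node shift = (6608.1/86166) × 360° = 27.61°.
With 3 satellites evenly phased, successive equator crossings are 27.61/3 = 9.203° apart.
That is 9.203 × 111.2 = 1023 km at the equator.

1020 km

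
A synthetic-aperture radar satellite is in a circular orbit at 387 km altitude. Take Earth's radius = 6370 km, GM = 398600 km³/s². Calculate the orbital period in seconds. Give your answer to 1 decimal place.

5527.7 seconds

Semi-major axis a = 6370 + 387 = 6757 km. Period T = 2π√(a³/μ) = 2π√(6757³/398600) = 5527.7 s = 92.13 min.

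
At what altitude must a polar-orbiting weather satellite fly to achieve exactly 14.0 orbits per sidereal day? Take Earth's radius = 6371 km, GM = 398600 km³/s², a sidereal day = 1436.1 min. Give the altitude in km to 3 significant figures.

888 km

Required period T = 86166 / 14.0 = 6154.7 s.
From T = 2π√(a³/μ): a = (μ T²/4π²)^(1/3) = (398600 × 6154.7² / 4π²)^(1/3) = 7259 km.
Altitude h = a − R = 7259 − 6371 = 888 km.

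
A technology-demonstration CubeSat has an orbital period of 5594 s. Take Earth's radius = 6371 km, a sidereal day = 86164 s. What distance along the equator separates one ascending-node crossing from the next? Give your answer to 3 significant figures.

During one orbit Earth rotates (5594.0 / 86164) × 360° = 23.37°.
At the equator that is 23.37° × (2π·6371/360) km/° = 23.37 × 111.2 = 2599 km.

2600 km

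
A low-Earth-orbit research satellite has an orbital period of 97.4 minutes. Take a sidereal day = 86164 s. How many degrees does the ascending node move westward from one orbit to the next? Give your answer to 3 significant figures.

T = 97.4 min = 5844.0 s.
During one orbit Earth rotates (5844.0 / 86164) × 360° = 24.42°.

24.4°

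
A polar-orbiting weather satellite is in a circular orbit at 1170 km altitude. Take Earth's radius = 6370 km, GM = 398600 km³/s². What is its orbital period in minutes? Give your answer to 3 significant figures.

109 min

Semi-major axis a = 6370 + 1170 = 7540 km. Period T = 2π√(a³/μ) = 2π√(7540³/398600) = 6515.8 s = 108.60 min.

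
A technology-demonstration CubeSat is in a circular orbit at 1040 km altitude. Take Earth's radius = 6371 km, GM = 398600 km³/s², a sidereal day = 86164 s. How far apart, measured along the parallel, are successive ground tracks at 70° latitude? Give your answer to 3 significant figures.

1010 km

Semi-major axis a = 6371 + 1040 = 7411 km. Period T = 2π√(a³/μ) = 2π√(7411³/398600) = 6349.3 s = 105.82 min.
Node shift per orbit = (6349.3/86164) × 360° = 26.53°.
Equatorial spacing = 26.53 × 111.2 km/° = 2950 km.
At 70° latitude, spacing = 2950 × cos(70°) = 1009 km.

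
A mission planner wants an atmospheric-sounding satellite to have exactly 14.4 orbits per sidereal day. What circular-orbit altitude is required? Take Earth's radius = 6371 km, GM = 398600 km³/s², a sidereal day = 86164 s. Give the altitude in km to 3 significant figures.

753 km

Required period T = 86164 / 14.4 = 5983.6 s.
From T = 2π√(a³/μ): a = (μ T²/4π²)^(1/3) = (398600 × 5983.6² / 4π²)^(1/3) = 7124 km.
Altitude h = a − R = 7124 − 6371 = 753 km.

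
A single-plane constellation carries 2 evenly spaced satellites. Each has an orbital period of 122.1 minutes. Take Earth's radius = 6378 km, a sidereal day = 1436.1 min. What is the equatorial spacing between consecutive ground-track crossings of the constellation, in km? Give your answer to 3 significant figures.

T = 122.1 min = 7326.0 s.
Single-satellite node shift = (7326.0/86166) × 360° = 30.61°.
With 2 satellites evenly phased, successive equator crossings are 30.61/2 = 15.304° apart.
That is 15.304 × 111.3 = 1704 km at the equator.

1700 km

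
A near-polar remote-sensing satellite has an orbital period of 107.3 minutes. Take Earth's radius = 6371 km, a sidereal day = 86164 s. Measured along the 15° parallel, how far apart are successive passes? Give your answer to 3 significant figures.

T = 107.3 min = 6438.0 s.
Node shift per orbit = (6438.0/86164) × 360° = 26.90°.
Equatorial spacing = 26.90 × 111.2 km/° = 2991 km.
At 15° latitude, spacing = 2991 × cos(15°) = 2889 km.

2890 km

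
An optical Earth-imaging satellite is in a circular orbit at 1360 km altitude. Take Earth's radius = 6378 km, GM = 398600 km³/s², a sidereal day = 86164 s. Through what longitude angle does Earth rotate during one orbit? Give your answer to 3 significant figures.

Semi-major axis a = 6378 + 1360 = 7738 km. Period T = 2π√(a³/μ) = 2π√(7738³/398600) = 6774.1 s = 112.90 min.
During one orbit Earth rotates (6774.1 / 86164) × 360° = 28.30°.

28.3°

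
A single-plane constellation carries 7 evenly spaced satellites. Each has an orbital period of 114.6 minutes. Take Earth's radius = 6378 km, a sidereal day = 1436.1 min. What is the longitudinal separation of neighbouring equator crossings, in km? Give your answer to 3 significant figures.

T = 114.6 min = 6876.0 s.
Single-satellite node shift = (6876.0/86166) × 360° = 28.73°.
With 7 satellites evenly phased, successive equator crossings are 28.73/7 = 4.104° apart.
That is 4.104 × 111.3 = 457 km at the equator.

457 km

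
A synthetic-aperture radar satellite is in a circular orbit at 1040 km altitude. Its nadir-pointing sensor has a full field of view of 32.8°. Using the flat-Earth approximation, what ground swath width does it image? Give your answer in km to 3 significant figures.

Half-angle = 32.8°/2 = 16.4°.
Swath width ≈ 2h·tan(θ/2) = 2 × 1040 × tan(16.4°) = 612.2 km.

612 km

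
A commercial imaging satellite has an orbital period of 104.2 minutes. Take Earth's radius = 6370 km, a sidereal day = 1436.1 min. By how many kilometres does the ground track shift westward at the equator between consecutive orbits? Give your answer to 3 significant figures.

T = 104.2 min = 6252.0 s.
During one orbit Earth rotates (6252.0 / 86166) × 360° = 26.12°.
At the equator that is 26.12° × (2π·6370/360) km/° = 26.12 × 111.2 = 2904 km.

2900 km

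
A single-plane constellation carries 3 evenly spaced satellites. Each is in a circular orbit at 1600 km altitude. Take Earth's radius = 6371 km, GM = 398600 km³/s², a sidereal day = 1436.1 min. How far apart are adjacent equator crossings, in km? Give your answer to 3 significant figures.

1100 km

Semi-major axis a = 6371 + 1600 = 7971 km. Period T = 2π√(a³/μ) = 2π√(7971³/398600) = 7082.4 s = 118.04 min.
Single-satellite node shift = (7082.4/86166) × 360° = 29.59°.
With 3 satellites evenly phased, successive equator crossings are 29.59/3 = 9.863° apart.
That is 9.863 × 111.2 = 1097 km at the equator.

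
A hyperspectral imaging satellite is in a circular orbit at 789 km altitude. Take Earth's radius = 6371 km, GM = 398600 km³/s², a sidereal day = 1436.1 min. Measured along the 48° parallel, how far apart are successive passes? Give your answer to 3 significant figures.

Semi-major axis a = 6371 + 789 = 7160 km. Period T = 2π√(a³/μ) = 2π√(7160³/398600) = 6029.5 s = 100.49 min.
Node shift per orbit = (6029.5/86166) × 360° = 25.19°.
Equatorial spacing = 25.19 × 111.2 km/° = 2801 km.
At 48° latitude, spacing = 2801 × cos(48°) = 1874 km.

1870 km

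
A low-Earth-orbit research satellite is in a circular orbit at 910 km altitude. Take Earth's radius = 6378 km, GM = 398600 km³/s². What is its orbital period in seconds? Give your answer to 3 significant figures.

6190 seconds

Semi-major axis a = 6378 + 910 = 7288 km. Period T = 2π√(a³/μ) = 2π√(7288³/398600) = 6191.9 s = 103.20 min.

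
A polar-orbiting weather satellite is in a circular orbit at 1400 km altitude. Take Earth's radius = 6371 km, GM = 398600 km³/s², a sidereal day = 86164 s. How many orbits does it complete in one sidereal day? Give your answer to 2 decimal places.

Semi-major axis a = 6371 + 1400 = 7771 km. Period T = 2π√(a³/μ) = 2π√(7771³/398600) = 6817.5 s = 113.63 min.
Orbits per sidereal day = 86164 / 6817.5 = 12.639.

12.64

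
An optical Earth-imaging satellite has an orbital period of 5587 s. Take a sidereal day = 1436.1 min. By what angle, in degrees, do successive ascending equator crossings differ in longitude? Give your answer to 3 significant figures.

During one orbit Earth rotates (5587.0 / 86166) × 360° = 23.34°.

23.3°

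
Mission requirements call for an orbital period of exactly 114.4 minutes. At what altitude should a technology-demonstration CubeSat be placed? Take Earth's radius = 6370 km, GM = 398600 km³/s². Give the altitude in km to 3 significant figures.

1440 km

T = 114.4 min = 6864.0 s.
From T = 2π√(a³/μ): a = (μ T²/4π²)^(1/3) = (398600 × 6864.0² / 4π²)^(1/3) = 7806 km.
Altitude h = a − R = 7806 − 6370 = 1436 km.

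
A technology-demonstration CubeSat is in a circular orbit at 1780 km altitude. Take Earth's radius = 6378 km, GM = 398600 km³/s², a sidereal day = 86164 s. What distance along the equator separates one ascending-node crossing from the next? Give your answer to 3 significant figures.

3410 km

Semi-major axis a = 6378 + 1780 = 8158 km. Period T = 2π√(a³/μ) = 2π√(8158³/398600) = 7333.1 s = 122.22 min.
During one orbit Earth rotates (7333.1 / 86164) × 360° = 30.64°.
At the equator that is 30.64° × (2π·6378/360) km/° = 30.64 × 111.3 = 3411 km.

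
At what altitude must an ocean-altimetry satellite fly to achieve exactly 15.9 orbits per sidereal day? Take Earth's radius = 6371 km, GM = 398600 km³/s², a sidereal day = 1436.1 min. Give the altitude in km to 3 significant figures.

297 km

Required period T = 86166 / 15.9 = 5419.2 s.
From T = 2π√(a³/μ): a = (μ T²/4π²)^(1/3) = (398600 × 5419.2² / 4π²)^(1/3) = 6668 km.
Altitude h = a − R = 6668 − 6371 = 297 km.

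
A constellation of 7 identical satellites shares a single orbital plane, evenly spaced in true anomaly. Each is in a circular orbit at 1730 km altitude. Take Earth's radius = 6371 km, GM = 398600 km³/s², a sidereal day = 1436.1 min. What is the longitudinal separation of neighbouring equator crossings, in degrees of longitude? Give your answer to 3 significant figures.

Semi-major axis a = 6371 + 1730 = 8101 km. Period T = 2π√(a³/μ) = 2π√(8101³/398600) = 7256.4 s = 120.94 min.
Single-satellite node shift = (7256.4/86166) × 360° = 30.32°.
With 7 satellites evenly phased, successive equator crossings are 30.32/7 = 4.331° apart.

4.33°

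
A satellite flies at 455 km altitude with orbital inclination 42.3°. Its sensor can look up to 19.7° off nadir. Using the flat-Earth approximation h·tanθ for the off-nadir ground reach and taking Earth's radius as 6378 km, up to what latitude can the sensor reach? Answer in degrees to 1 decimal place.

For a prograde orbit the ground track reaches latitude ±i = ±42.3°.
Sensor half-swath on the ground ≈ 455·tan(19.7°) = 163 km = 1.46° of latitude.
Maximum observable latitude ≈ 42.3 + 1.46 = 43.8°.

43.8°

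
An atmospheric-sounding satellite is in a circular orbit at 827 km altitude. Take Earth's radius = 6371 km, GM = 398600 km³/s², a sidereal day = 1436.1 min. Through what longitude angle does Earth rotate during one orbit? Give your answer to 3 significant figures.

25.4°

Semi-major axis a = 6371 + 827 = 7198 km. Period T = 2π√(a³/μ) = 2π√(7198³/398600) = 6077.6 s = 101.29 min.
During one orbit Earth rotates (6077.6 / 86166) × 360° = 25.39°.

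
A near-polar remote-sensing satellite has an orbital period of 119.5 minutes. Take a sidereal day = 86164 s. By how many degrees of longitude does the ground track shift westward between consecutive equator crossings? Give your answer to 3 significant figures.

T = 119.5 min = 7170.0 s.
During one orbit Earth rotates (7170.0 / 86164) × 360° = 29.96°.

30.0°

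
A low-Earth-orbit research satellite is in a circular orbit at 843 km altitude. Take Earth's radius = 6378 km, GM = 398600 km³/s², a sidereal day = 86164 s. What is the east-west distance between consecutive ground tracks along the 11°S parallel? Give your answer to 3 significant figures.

Semi-major axis a = 6378 + 843 = 7221 km. Period T = 2π√(a³/μ) = 2π√(7221³/398600) = 6106.7 s = 101.78 min.
Node shift per orbit = (6106.7/86164) × 360° = 25.51°.
Equatorial spacing = 25.51 × 111.3 km/° = 2840 km.
At 11° latitude, spacing = 2840 × cos(11°) = 2788 km.

2790 km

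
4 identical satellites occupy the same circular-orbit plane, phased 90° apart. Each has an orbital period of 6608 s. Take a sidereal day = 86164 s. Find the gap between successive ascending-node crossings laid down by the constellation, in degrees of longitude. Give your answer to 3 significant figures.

Single-satellite node shift = (6608.0/86164) × 360° = 27.61°.
With 4 satellites evenly phased, successive equator crossings are 27.61/4 = 6.902° apart.

6.90°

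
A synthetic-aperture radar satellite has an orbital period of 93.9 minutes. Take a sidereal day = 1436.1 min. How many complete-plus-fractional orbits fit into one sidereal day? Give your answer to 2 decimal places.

T = 93.9 min = 5634.0 s.
Orbits per sidereal day = 86166 / 5634.0 = 15.294.

15.29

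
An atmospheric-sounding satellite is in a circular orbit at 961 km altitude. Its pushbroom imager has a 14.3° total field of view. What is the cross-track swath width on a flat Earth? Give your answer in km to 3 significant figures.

Half-angle = 14.3°/2 = 7.15°.
Swath width ≈ 2h·tan(θ/2) = 2 × 961 × tan(7.15°) = 241.1 km.

241 km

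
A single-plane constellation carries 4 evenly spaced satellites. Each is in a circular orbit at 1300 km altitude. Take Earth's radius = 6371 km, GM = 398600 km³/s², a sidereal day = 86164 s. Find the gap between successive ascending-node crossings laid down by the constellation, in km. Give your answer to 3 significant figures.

777 km

Semi-major axis a = 6371 + 1300 = 7671 km. Period T = 2π√(a³/μ) = 2π√(7671³/398600) = 6686.4 s = 111.44 min.
Single-satellite node shift = (6686.4/86164) × 360° = 27.94°.
With 4 satellites evenly phased, successive equator crossings are 27.94/4 = 6.984° apart.
That is 6.984 × 111.2 = 777 km at the equator.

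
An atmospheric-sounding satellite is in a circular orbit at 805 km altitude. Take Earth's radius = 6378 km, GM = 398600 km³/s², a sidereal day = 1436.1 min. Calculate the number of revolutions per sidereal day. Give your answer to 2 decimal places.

Semi-major axis a = 6378 + 805 = 7183 km. Period T = 2π√(a³/μ) = 2π√(7183³/398600) = 6058.6 s = 100.98 min.
Orbits per sidereal day = 86166 / 6058.6 = 14.222.

14.22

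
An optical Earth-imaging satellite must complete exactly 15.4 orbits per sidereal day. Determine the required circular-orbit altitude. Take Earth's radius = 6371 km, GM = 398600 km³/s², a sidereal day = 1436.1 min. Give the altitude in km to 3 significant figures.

441 km

Required period T = 86166 / 15.4 = 5595.2 s.
From T = 2π√(a³/μ): a = (μ T²/4π²)^(1/3) = (398600 × 5595.2² / 4π²)^(1/3) = 6812 km.
Altitude h = a − R = 6812 − 6371 = 441 km.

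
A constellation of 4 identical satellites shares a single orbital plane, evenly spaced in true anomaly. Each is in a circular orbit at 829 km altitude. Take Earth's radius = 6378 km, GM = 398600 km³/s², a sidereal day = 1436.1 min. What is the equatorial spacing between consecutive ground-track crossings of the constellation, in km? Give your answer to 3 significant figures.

708 km

Semi-major axis a = 6378 + 829 = 7207 km. Period T = 2π√(a³/μ) = 2π√(7207³/398600) = 6089.0 s = 101.48 min.
Single-satellite node shift = (6089.0/86166) × 360° = 25.44°.
With 4 satellites evenly phased, successive equator crossings are 25.44/4 = 6.360° apart.
That is 6.360 × 111.3 = 708 km at the equator.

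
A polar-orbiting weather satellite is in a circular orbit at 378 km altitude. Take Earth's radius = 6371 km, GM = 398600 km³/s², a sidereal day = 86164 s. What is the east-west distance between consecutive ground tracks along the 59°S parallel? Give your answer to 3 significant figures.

1320 km

Semi-major axis a = 6371 + 378 = 6749 km. Period T = 2π√(a³/μ) = 2π√(6749³/398600) = 5517.9 s = 91.96 min.
Node shift per orbit = (5517.9/86164) × 360° = 23.05°.
Equatorial spacing = 23.05 × 111.2 km/° = 2563 km.
At 59° latitude, spacing = 2563 × cos(59°) = 1320 km.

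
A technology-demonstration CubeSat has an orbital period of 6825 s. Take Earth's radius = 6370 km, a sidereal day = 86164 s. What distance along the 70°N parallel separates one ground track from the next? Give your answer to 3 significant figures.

Node shift per orbit = (6825.0/86164) × 360° = 28.52°.
Equatorial spacing = 28.52 × 111.2 km/° = 3170 km.
At 70° latitude, spacing = 3170 × cos(70°) = 1084 km.

1080 km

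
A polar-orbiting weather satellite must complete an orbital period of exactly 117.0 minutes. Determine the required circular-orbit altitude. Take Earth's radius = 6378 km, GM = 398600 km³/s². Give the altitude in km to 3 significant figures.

1550 km

T = 117.0 min = 7020.0 s.
From T = 2π√(a³/μ): a = (μ T²/4π²)^(1/3) = (398600 × 7020.0² / 4π²)^(1/3) = 7924 km.
Altitude h = a − R = 7924 − 6378 = 1546 km.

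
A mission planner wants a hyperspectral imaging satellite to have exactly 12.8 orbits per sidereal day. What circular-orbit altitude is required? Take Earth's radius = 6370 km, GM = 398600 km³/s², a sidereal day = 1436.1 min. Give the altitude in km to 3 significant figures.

Required period T = 86166 / 12.8 = 6731.7 s.
From T = 2π√(a³/μ): a = (μ T²/4π²)^(1/3) = (398600 × 6731.7² / 4π²)^(1/3) = 7706 km.
Altitude h = a − R = 7706 − 6370 = 1336 km.

1340 km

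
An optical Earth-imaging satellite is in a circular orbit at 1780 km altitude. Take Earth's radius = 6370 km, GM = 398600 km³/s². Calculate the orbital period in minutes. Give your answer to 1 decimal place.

122.0 min

Semi-major axis a = 6370 + 1780 = 8150 km. Period T = 2π√(a³/μ) = 2π√(8150³/398600) = 7322.3 s = 122.04 min.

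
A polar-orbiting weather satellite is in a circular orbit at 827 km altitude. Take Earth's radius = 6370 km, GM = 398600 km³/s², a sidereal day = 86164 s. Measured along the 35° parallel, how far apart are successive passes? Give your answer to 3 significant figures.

Semi-major axis a = 6370 + 827 = 7197 km. Period T = 2π√(a³/μ) = 2π√(7197³/398600) = 6076.3 s = 101.27 min.
Node shift per orbit = (6076.3/86164) × 360° = 25.39°.
Equatorial spacing = 25.39 × 111.2 km/° = 2822 km.
At 35° latitude, spacing = 2822 × cos(35°) = 2312 km.

2310 km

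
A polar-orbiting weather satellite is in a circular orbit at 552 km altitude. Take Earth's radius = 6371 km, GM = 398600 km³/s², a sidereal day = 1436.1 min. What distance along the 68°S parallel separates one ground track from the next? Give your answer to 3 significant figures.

998 km

Semi-major axis a = 6371 + 552 = 6923 km. Period T = 2π√(a³/μ) = 2π√(6923³/398600) = 5732.6 s = 95.54 min.
Node shift per orbit = (5732.6/86166) × 360° = 23.95°.
Equatorial spacing = 23.95 × 111.2 km/° = 2663 km.
At 68° latitude, spacing = 2663 × cos(68°) = 998 km.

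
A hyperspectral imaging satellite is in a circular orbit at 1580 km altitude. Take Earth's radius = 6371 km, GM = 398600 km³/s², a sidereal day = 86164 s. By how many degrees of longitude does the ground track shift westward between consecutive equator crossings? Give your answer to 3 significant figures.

29.5°

Semi-major axis a = 6371 + 1580 = 7951 km. Period T = 2π√(a³/μ) = 2π√(7951³/398600) = 7055.8 s = 117.60 min.
During one orbit Earth rotates (7055.8 / 86164) × 360° = 29.48°.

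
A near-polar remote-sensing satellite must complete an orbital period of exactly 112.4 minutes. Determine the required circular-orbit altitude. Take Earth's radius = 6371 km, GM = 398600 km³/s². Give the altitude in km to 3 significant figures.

T = 112.4 min = 6744.0 s.
From T = 2π√(a³/μ): a = (μ T²/4π²)^(1/3) = (398600 × 6744.0² / 4π²)^(1/3) = 7715 km.
Altitude h = a − R = 7715 − 6371 = 1344 km.

1340 km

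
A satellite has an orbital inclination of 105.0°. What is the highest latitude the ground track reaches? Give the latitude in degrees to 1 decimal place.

75.0°

Retrograde orbit: the ground track reaches ±(180° − i) = ±(180 − 105.0) = ±75.0°.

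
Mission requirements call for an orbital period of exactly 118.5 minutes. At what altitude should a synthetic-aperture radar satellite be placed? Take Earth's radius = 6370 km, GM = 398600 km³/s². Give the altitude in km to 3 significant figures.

1620 km

T = 118.5 min = 7110.0 s.
From T = 2π√(a³/μ): a = (μ T²/4π²)^(1/3) = (398600 × 7110.0² / 4π²)^(1/3) = 7992 km.
Altitude h = a − R = 7992 − 6370 = 1622 km.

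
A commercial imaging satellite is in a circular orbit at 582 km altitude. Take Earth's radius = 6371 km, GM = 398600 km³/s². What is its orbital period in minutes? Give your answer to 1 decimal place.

96.2 min

Semi-major axis a = 6371 + 582 = 6953 km. Period T = 2π√(a³/μ) = 2π√(6953³/398600) = 5769.9 s = 96.17 min.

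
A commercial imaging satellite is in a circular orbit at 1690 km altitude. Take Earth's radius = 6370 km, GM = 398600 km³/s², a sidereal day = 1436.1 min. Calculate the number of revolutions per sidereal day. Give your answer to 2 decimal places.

Semi-major axis a = 6370 + 1690 = 8060 km. Period T = 2π√(a³/μ) = 2π√(8060³/398600) = 7201.3 s = 120.02 min.
Orbits per sidereal day = 86166 / 7201.3 = 11.965.

11.97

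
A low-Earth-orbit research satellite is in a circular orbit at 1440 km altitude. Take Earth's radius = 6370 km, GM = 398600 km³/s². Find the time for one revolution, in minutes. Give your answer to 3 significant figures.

114 min

Semi-major axis a = 6370 + 1440 = 7810 km. Period T = 2π√(a³/μ) = 2π√(7810³/398600) = 6868.9 s = 114.48 min.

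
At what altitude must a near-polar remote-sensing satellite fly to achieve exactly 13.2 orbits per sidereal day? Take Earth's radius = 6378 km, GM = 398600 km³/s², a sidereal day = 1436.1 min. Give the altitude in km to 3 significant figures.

Required period T = 86166 / 13.2 = 6527.7 s.
From T = 2π√(a³/μ): a = (μ T²/4π²)^(1/3) = (398600 × 6527.7² / 4π²)^(1/3) = 7549 km.
Altitude h = a − R = 7549 − 6378 = 1171 km.

1170 km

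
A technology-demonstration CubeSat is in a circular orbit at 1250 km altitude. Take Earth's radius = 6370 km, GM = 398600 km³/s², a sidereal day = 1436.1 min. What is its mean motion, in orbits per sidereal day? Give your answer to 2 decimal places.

13.02

Semi-major axis a = 6370 + 1250 = 7620 km. Period T = 2π√(a³/μ) = 2π√(7620³/398600) = 6619.8 s = 110.33 min.
Orbits per sidereal day = 86166 / 6619.8 = 13.016.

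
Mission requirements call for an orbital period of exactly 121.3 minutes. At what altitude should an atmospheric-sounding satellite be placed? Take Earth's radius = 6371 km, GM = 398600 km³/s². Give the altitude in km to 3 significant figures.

1750 km

T = 121.3 min = 7278.0 s.
From T = 2π√(a³/μ): a = (μ T²/4π²)^(1/3) = (398600 × 7278.0² / 4π²)^(1/3) = 8117 km.
Altitude h = a − R = 8117 − 6371 = 1746 km.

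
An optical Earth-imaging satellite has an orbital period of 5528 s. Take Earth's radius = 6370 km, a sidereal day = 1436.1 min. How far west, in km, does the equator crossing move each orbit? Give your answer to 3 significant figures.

During one orbit Earth rotates (5528.0 / 86166) × 360° = 23.10°.
At the equator that is 23.10° × (2π·6370/360) km/° = 23.10 × 111.2 = 2568 km.

2570 km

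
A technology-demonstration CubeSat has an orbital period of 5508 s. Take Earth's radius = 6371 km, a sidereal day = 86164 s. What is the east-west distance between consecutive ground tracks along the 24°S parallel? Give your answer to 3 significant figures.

2340 km

Node shift per orbit = (5508.0/86164) × 360° = 23.01°.
Equatorial spacing = 23.01 × 111.2 km/° = 2559 km.
At 24° latitude, spacing = 2559 × cos(24°) = 2338 km.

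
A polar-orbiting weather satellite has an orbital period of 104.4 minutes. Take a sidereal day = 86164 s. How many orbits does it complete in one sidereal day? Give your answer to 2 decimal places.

13.76

T = 104.4 min = 6264.0 s.
Orbits per sidereal day = 86164 / 6264.0 = 13.755.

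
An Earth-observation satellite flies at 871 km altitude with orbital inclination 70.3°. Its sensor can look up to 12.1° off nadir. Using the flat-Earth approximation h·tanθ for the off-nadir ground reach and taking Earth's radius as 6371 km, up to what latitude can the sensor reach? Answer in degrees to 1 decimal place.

For a prograde orbit the ground track reaches latitude ±i = ±70.3°.
Sensor half-swath on the ground ≈ 871·tan(12.1°) = 187 km = 1.68° of latitude.
Maximum observable latitude ≈ 70.3 + 1.68 = 72.0°.

72.0°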